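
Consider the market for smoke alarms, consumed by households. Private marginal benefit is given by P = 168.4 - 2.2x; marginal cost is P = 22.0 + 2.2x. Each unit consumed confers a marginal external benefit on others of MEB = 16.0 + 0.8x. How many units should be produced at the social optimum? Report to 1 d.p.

Social marginal benefit = demand + MEB = 184.4 - 1.4x.
Set SMB = MC: 184.4 - 1.4x = 22.0 + 2.2x → x* = 45.1111.

x* = 45.1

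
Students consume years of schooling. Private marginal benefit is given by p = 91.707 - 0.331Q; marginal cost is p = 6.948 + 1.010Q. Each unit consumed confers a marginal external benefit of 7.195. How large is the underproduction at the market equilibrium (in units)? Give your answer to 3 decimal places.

5.365 units

Market equilibrium (private): 6.948 + 1.010Q = 91.707 - 0.331Q → Q_m = 63.2058.
Social marginal benefit = demand + MEB = 98.902 - 0.331Q.
Set SMB = MC: 98.902 - 0.331Q = 6.948 + 1.010Q → Q* = 68.5712.
Gap = |63.2058 − 68.5712| = 5.3654.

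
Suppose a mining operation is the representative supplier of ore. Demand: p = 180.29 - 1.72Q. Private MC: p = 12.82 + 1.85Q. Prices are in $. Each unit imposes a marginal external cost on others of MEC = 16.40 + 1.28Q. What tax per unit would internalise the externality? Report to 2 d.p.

Social marginal cost = private MC + MEC = 29.22 + 3.13Q.
Set SMC = demand: 29.22 + 3.13Q = 180.29 - 1.72Q → Q* = 31.1485.
The Pigouvian tax equals MEC at Q*: 16.40 + 1.28×31.1485 = 56.2701.

tax = $56.27 per unit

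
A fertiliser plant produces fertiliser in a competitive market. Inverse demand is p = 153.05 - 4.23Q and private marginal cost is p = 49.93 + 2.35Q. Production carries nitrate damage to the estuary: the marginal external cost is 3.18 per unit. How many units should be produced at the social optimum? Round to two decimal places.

Social marginal cost = private MC + MEC = 53.11 + 2.35Q.
Set SMC = demand: 53.11 + 2.35Q = 153.05 - 4.23Q → Q* = 15.1884.

Q* = 15.19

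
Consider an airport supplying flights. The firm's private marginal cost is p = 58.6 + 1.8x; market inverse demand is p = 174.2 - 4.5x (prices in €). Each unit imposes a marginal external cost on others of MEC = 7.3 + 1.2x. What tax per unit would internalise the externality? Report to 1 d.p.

tax = €24.6 per unit

Social marginal cost = private MC + MEC = 65.9 + 3.0x.
Set SMC = demand: 65.9 + 3.0x = 174.2 - 4.5x → x* = 14.4400.
The Pigouvian tax equals MEC at x*: 7.3 + 1.2×14.4400 = 24.6280.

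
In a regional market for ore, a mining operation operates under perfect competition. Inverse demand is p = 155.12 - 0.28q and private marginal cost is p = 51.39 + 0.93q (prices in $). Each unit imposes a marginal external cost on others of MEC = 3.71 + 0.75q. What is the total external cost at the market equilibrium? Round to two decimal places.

$3073.99

Market equilibrium (private): 51.39 + 0.93q = 155.12 - 0.28q → q_m = 85.7273.
Total external cost = ∫₀^{q_m} (3.71 + 0.75q) dq = 3.71×85.7273 + ½×0.75×85.7273² = 3073.9870.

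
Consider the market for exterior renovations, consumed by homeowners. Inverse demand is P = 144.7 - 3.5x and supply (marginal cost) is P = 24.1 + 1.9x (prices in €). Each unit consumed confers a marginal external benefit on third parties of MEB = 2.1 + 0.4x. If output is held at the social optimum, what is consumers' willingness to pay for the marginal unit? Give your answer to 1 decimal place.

P = €58.8

Social marginal benefit = demand + MEB = 146.8 - 3.1x.
Set SMB = MC: 146.8 - 3.1x = 24.1 + 1.9x → x* = 24.5400.
Consumer price on the demand curve at x*: 144.7 − 3.5×24.5400 = 58.8100.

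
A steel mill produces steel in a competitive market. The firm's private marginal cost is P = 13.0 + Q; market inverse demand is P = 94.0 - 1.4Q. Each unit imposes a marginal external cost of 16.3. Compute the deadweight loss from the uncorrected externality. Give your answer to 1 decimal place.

DWL = 55.4

Market equilibrium (private): 13.0 + Q = 94.0 - 1.4Q → Q_m = 33.7500.
Social marginal cost = private MC + MEC = 29.3 + Q.
Set SMC = demand: 29.3 + Q = 94.0 - 1.4Q → Q* = 26.9583.
Between Q* and Q_m the wedge SMC − demand runs linearly from 0 to MEC(Q_m), so the loss is a triangle.
DWL = ½ × 6.7917 × 16.3000 = 55.3524.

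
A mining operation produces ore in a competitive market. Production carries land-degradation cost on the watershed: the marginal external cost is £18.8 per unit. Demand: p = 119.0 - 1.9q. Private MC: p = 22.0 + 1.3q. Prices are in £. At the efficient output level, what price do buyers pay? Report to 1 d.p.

Social marginal cost = private MC + MEC = 40.8 + 1.3q.
Set SMC = demand: 40.8 + 1.3q = 119.0 - 1.9q → q* = 24.4375.
Consumer price on the demand curve at q*: 119.0 − 1.9×24.4375 = 72.5688.

P = £72.6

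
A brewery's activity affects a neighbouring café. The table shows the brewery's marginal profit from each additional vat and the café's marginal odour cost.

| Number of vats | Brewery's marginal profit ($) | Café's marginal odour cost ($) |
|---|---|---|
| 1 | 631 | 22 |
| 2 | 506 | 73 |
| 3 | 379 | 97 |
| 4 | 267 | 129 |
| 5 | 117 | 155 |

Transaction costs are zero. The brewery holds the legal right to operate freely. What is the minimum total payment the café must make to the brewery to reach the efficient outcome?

$117

Left alone the brewery would choose level 5 (marginal profit stays positive).
Efficient level: k* = 4 (marginal profit ≥ marginal odour cost through 4).
The café must at least cover the brewery's forgone profit from cutting 5→4: 117 = 117.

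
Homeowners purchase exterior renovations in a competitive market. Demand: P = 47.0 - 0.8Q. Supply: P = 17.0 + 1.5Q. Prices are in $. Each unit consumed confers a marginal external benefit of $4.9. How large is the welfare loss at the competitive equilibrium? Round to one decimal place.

DWL = $5.2

Market equilibrium (private): 17.0 + 1.5Q = 47.0 - 0.8Q → Q_m = 13.0435.
Social marginal benefit = demand + MEB = 51.9 - 0.8Q.
Set SMB = MC: 51.9 - 0.8Q = 17.0 + 1.5Q → Q* = 15.1739.
Between Q* and Q_m the wedge SMB − MC runs linearly from 0 to MEB(Q_m), so the loss is a triangle.
DWL = ½ × 2.1304 × 4.9000 = 5.2195.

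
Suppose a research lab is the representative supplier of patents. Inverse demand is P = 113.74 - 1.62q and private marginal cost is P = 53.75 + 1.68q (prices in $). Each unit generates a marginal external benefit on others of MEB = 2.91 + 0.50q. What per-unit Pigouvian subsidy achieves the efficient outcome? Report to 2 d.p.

subsidy = $14.14 per unit

Social marginal cost = private MC − MEB = 50.84 + 1.18q.
Set SMC = demand: 50.84 + 1.18q = 113.74 - 1.62q → q* = 22.4643.
The Pigouvian subsidy equals MEB at q*: 2.91 + 0.50×22.4643 = 14.1422.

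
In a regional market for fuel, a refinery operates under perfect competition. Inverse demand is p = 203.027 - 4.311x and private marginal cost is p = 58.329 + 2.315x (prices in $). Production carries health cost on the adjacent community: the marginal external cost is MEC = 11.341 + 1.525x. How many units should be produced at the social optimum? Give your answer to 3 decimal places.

Social marginal cost = private MC + MEC = 69.670 + 3.840x.
Set SMC = demand: 69.670 + 3.840x = 203.027 - 4.311x → x* = 16.3608.

x* = 16.361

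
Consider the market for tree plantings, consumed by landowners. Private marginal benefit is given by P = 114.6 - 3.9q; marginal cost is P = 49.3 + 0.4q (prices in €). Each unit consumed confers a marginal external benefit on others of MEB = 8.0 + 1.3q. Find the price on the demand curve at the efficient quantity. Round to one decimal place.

Social marginal benefit = demand + MEB = 122.6 - 2.6q.
Set SMB = MC: 122.6 - 2.6q = 49.3 + 0.4q → q* = 24.4333.
Consumer price on the demand curve at q*: 114.6 − 3.9×24.4333 = 19.3101.

P = €19.3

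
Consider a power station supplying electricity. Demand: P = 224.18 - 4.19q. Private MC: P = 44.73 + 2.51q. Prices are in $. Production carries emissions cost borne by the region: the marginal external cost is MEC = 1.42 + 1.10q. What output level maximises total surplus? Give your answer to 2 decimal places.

Social marginal cost = private MC + MEC = 46.15 + 3.61q.
Set SMC = demand: 46.15 + 3.61q = 224.18 - 4.19q → q* = 22.8244.

q* = 22.82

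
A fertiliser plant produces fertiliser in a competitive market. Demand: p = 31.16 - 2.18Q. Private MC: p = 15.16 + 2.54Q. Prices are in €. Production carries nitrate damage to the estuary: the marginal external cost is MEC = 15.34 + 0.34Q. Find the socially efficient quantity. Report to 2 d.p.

Q* = 0.13

Social marginal cost = private MC + MEC = 30.50 + 2.88Q.
Set SMC = demand: 30.50 + 2.88Q = 31.16 - 2.18Q → Q* = 0.1304.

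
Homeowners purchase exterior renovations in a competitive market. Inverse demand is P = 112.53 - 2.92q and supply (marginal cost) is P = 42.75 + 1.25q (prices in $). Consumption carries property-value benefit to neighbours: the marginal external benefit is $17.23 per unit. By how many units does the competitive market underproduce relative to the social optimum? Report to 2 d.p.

4.13 units

Market equilibrium (private): 42.75 + 1.25q = 112.53 - 2.92q → q_m = 16.7338.
Social marginal benefit = demand + MEB = 129.76 - 2.92q.
Set SMB = MC: 129.76 - 2.92q = 42.75 + 1.25q → q* = 20.8657.
Gap = |16.7338 − 20.8657| = 4.1319.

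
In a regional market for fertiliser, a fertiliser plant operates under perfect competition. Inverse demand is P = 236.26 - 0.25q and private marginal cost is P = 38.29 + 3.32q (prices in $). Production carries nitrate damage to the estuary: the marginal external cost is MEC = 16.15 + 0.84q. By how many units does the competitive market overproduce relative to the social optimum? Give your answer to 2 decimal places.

14.22 units

Market equilibrium (private): 38.29 + 3.32q = 236.26 - 0.25q → q_m = 55.4538.
Social marginal cost = private MC + MEC = 54.44 + 4.16q.
Set SMC = demand: 54.44 + 4.16q = 236.26 - 0.25q → q* = 41.2290.
Gap = |55.4538 − 41.2290| = 14.2248.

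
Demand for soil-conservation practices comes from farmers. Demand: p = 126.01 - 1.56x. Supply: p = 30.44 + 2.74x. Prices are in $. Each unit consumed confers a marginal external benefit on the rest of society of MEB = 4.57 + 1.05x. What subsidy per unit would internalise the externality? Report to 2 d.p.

Social marginal benefit = demand + MEB = 130.58 - 0.51x.
Set SMB = MC: 130.58 - 0.51x = 30.44 + 2.74x → x* = 30.8123.
The Pigouvian subsidy equals MEB at x*: 4.57 + 1.05×30.8123 = 36.9229.

subsidy = $36.92 per unit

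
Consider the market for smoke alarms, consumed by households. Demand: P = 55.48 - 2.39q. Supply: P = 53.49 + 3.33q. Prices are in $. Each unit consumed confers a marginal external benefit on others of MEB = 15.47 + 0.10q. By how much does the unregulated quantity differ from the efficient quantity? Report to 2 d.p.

Market equilibrium (private): 53.49 + 3.33q = 55.48 - 2.39q → q_m = 0.3479.
Social marginal benefit = demand + MEB = 70.95 - 2.29q.
Set SMB = MC: 70.95 - 2.29q = 53.49 + 3.33q → q* = 3.1068.
Gap = |0.3479 − 3.1068| = 2.7589.

2.76 units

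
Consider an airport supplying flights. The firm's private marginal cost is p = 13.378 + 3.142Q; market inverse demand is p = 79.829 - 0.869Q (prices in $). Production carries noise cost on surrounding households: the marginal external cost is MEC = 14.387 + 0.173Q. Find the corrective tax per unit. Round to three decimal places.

tax = $16.540 per unit

Social marginal cost = private MC + MEC = 27.765 + 3.315Q.
Set SMC = demand: 27.765 + 3.315Q = 79.829 - 0.869Q → Q* = 12.4436.
The Pigouvian tax equals MEC at Q*: 14.387 + 0.173×12.4436 = 16.5397.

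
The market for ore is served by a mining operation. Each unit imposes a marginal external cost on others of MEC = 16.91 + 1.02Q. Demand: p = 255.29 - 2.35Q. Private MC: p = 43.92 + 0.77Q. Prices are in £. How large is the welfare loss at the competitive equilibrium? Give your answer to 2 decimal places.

Market equilibrium (private): 43.92 + 0.77Q = 255.29 - 2.35Q → Q_m = 67.7468.
Social marginal cost = private MC + MEC = 60.83 + 1.79Q.
Set SMC = demand: 60.83 + 1.79Q = 255.29 - 2.35Q → Q* = 46.9710.
Height of the DWL triangle at Q_m is SMC(Q_m) − demand(Q_m) = MEC(Q_m) = 86.0117.
DWL = ½ × 20.7758 × 86.0117 = 893.4809.

DWL = £893.48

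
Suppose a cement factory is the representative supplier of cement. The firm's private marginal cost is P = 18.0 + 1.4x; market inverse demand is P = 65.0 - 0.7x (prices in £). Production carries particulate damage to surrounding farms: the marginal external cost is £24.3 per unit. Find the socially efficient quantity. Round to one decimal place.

x* = 10.8

Social marginal cost = private MC + MEC = 42.3 + 1.4x.
Set SMC = demand: 42.3 + 1.4x = 65.0 - 0.7x → x* = 10.8095.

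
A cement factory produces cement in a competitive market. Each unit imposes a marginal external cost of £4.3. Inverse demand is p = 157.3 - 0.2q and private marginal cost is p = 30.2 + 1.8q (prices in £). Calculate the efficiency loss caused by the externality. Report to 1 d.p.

Market equilibrium (private): 30.2 + 1.8q = 157.3 - 0.2q → q_m = 63.5500.
Social marginal cost = private MC + MEC = 34.5 + 1.8q.
Set SMC = demand: 34.5 + 1.8q = 157.3 - 0.2q → q* = 61.4000.
Height of the DWL triangle at q_m is SMC(q_m) − demand(q_m) = MEC(q_m) = 4.3000.
DWL = ½ × 2.1500 × 4.3000 = 4.6225.

DWL = £4.6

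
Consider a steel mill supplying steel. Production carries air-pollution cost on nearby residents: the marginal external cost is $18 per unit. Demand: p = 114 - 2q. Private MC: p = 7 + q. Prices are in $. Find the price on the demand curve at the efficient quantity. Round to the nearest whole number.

P = $55

Social marginal cost = private MC + MEC = 25 + q.
Set SMC = demand: 25 + q = 114 - 2q → q* = 29.6667.
Consumer price on the demand curve at q*: 114 − 2×29.6667 = 54.6666.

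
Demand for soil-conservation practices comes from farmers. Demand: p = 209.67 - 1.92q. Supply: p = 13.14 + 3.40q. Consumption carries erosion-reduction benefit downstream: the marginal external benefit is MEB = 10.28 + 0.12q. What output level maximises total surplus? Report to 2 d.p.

Social marginal benefit = demand + MEB = 219.95 - 1.80q.
Set SMB = MC: 219.95 - 1.80q = 13.14 + 3.40q → q* = 39.7712.

q* = 39.77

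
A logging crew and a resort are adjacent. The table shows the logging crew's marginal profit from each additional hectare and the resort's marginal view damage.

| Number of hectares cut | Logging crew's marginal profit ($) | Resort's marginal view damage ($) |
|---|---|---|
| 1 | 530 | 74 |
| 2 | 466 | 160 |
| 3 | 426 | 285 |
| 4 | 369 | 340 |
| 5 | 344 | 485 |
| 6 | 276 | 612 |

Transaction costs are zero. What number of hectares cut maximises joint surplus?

Bargaining reaches the level where marginal profit last exceeds marginal view damage.
That holds through level 4 (369 ≥ 340) but not at 5 (344 < 485).

4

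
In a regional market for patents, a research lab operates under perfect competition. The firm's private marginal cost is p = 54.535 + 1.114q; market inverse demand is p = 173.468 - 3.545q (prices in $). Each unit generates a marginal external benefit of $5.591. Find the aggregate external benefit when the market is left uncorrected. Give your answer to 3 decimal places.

Market equilibrium (private): 54.535 + 1.114q = 173.468 - 3.545q → q_m = 25.5276.
Total external benefit = MEB × q_m = 5.591 × 25.5276 = 142.7248.

$142.725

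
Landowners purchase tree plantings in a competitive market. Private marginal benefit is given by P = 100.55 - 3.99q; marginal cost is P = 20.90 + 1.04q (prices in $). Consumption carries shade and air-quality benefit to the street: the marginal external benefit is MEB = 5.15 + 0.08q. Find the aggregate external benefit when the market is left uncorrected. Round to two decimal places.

$91.58

Market equilibrium (private): 20.90 + 1.04q = 100.55 - 3.99q → q_m = 15.8350.
Total external benefit = ∫₀^{q_m} (5.15 + 0.08q) dq = 5.15×15.8350 + ½×0.08×15.8350² = 91.5801.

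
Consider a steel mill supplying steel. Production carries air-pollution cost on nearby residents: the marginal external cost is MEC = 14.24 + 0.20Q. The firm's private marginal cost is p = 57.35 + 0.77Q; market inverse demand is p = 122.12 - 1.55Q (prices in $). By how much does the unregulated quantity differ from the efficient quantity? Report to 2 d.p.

7.87 units

Market equilibrium (private): 57.35 + 0.77Q = 122.12 - 1.55Q → Q_m = 27.9181.
Social marginal cost = private MC + MEC = 71.59 + 0.97Q.
Set SMC = demand: 71.59 + 0.97Q = 122.12 - 1.55Q → Q* = 20.0516.
Gap = |27.9181 − 20.0516| = 7.8665.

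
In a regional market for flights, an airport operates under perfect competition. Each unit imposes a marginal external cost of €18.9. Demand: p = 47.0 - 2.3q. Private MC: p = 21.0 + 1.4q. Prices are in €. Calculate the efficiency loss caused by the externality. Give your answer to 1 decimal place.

Market equilibrium (private): 21.0 + 1.4q = 47.0 - 2.3q → q_m = 7.0270.
Social marginal cost = private MC + MEC = 39.9 + 1.4q.
Set SMC = demand: 39.9 + 1.4q = 47.0 - 2.3q → q* = 1.9189.
The welfare-loss triangle has base |q_m − q*| and height MEC(q_m) (the vertical gap between SMC and demand is zero at q* and MEC at q_m).
DWL = ½ × 5.1081 × 18.9000 = 48.2715.

DWL = €48.3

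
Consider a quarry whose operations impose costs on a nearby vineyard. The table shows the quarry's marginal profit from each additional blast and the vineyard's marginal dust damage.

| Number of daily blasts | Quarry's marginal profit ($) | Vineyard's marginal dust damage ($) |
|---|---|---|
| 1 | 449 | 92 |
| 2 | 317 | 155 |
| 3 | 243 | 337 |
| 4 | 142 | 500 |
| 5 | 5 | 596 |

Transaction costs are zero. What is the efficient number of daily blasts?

Bargaining reaches the level where marginal profit last exceeds marginal dust damage.
That holds through level 2 (317 ≥ 155) but not at 3 (243 < 337).

2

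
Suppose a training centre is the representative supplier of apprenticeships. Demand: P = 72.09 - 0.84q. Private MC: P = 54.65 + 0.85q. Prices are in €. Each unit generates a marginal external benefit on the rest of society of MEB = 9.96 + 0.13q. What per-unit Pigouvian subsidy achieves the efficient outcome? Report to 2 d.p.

subsidy = €12.24 per unit

Social marginal cost = private MC − MEB = 44.69 + 0.72q.
Set SMC = demand: 44.69 + 0.72q = 72.09 - 0.84q → q* = 17.5641.
The Pigouvian subsidy equals MEB at q*: 9.96 + 0.13×17.5641 = 12.2433.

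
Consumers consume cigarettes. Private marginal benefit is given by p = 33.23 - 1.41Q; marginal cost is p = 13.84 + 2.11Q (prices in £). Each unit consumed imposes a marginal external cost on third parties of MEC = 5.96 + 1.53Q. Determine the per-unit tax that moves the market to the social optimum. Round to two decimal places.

tax = £10.03 per unit

Social marginal benefit = demand − MEC = 27.27 - 2.94Q.
Set SMB = MC: 27.27 - 2.94Q = 13.84 + 2.11Q → Q* = 2.6594.
The Pigouvian tax equals MEC at Q*: 5.96 + 1.53×2.6594 = 10.0289.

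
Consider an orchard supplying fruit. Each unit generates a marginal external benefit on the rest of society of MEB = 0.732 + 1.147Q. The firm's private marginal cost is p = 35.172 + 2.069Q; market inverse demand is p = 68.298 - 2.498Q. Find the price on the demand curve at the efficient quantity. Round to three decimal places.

P = 43.568

Social marginal cost = private MC − MEB = 34.440 + 0.922Q.
Set SMC = demand: 34.440 + 0.922Q = 68.298 - 2.498Q → Q* = 9.9000.
Consumer price on the demand curve at Q*: 68.298 − 2.498×9.9000 = 43.5678.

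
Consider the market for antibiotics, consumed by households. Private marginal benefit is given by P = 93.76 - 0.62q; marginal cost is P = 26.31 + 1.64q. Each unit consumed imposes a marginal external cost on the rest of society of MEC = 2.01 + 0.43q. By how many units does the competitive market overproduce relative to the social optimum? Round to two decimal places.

5.52 units

Market equilibrium (private): 26.31 + 1.64q = 93.76 - 0.62q → q_m = 29.8451.
Social marginal benefit = demand − MEC = 91.75 - 1.05q.
Set SMB = MC: 91.75 - 1.05q = 26.31 + 1.64q → q* = 24.3271.
Gap = |29.8451 − 24.3271| = 5.5180.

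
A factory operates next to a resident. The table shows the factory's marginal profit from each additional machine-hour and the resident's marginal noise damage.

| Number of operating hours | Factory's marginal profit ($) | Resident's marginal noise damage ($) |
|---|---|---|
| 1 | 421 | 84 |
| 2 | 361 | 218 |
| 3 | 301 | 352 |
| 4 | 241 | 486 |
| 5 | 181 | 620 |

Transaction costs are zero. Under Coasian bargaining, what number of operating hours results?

Bargaining reaches the level where marginal profit last exceeds marginal noise damage.
That holds through level 2 (361 ≥ 218) but not at 3 (301 < 352).

2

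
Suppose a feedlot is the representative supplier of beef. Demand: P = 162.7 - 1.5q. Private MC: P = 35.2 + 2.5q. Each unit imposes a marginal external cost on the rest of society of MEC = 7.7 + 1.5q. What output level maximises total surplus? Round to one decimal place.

Social marginal cost = private MC + MEC = 42.9 + 4.0q.
Set SMC = demand: 42.9 + 4.0q = 162.7 - 1.5q → q* = 21.7818.

q* = 21.8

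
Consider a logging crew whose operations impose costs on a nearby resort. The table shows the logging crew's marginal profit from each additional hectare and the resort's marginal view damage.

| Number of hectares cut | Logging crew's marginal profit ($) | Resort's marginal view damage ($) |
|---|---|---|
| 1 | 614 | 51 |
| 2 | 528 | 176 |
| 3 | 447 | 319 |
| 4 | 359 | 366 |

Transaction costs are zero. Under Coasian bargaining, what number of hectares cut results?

Bargaining reaches the level where marginal profit last exceeds marginal view damage.
That holds through level 3 (447 ≥ 319) but not at 4 (359 < 366).

3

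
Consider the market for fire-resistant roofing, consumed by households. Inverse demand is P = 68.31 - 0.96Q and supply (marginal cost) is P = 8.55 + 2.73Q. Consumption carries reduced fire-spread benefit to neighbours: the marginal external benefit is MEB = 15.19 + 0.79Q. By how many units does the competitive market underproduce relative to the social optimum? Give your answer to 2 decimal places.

9.65 units

Market equilibrium (private): 8.55 + 2.73Q = 68.31 - 0.96Q → Q_m = 16.1951.
Social marginal benefit = demand + MEB = 83.50 - 0.17Q.
Set SMB = MC: 83.50 - 0.17Q = 8.55 + 2.73Q → Q* = 25.8448.
Gap = |16.1951 − 25.8448| = 9.6497.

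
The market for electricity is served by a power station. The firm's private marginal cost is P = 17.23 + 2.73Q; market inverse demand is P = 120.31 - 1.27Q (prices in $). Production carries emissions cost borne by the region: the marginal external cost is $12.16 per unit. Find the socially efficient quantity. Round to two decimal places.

Q* = 22.73

Social marginal cost = private MC + MEC = 29.39 + 2.73Q.
Set SMC = demand: 29.39 + 2.73Q = 120.31 - 1.27Q → Q* = 22.7300.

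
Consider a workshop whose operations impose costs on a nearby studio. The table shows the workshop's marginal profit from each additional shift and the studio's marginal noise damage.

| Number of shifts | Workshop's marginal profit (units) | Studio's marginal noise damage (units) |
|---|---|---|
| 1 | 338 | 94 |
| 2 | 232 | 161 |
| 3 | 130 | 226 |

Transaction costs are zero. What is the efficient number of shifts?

2

Bargaining reaches the level where marginal profit last exceeds marginal noise damage.
That holds through level 2 (232 ≥ 161) but not at 3 (130 < 226).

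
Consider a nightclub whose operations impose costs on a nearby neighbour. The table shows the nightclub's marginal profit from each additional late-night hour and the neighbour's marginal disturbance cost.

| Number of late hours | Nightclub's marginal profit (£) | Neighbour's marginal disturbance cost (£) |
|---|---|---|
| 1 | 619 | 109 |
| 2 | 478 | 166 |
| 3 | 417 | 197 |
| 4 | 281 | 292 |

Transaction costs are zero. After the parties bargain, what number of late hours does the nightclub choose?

3

Bargaining reaches the level where marginal profit last exceeds marginal disturbance cost.
That holds through level 3 (417 ≥ 197) but not at 4 (281 < 292).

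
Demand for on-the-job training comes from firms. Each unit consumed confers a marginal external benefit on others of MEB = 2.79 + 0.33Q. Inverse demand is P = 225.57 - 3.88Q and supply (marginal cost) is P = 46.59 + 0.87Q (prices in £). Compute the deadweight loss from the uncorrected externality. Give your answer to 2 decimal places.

DWL = £26.22

Market equilibrium (private): 46.59 + 0.87Q = 225.57 - 3.88Q → Q_m = 37.6800.
Social marginal benefit = demand + MEB = 228.36 - 3.55Q.
Set SMB = MC: 228.36 - 3.55Q = 46.59 + 0.87Q → Q* = 41.1244.
Between Q* and Q_m the wedge SMB − MC runs linearly from 0 to MEB(Q_m), so the loss is a triangle.
DWL = ½ × 3.4444 × 15.2244 = 26.2195.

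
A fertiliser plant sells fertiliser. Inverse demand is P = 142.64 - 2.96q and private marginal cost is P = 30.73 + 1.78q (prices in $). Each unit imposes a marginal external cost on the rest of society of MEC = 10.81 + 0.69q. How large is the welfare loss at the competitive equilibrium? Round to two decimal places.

DWL = $67.63

Market equilibrium (private): 30.73 + 1.78q = 142.64 - 2.96q → q_m = 23.6097.
Social marginal cost = private MC + MEC = 41.54 + 2.47q.
Set SMC = demand: 41.54 + 2.47q = 142.64 - 2.96q → q* = 18.6188.
Between q* and q_m the wedge SMC − demand runs linearly from 0 to MEC(q_m), so the loss is a triangle.
DWL = ½ × 4.9909 × 27.1007 = 67.6284.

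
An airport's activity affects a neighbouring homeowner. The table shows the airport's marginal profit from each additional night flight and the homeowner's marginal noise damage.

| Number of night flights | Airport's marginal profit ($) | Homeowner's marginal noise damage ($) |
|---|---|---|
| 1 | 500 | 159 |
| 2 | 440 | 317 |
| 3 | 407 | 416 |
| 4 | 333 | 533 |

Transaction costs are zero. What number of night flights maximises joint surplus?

2

Bargaining reaches the level where marginal profit last exceeds marginal noise damage.
That holds through level 2 (440 ≥ 317) but not at 3 (407 < 416).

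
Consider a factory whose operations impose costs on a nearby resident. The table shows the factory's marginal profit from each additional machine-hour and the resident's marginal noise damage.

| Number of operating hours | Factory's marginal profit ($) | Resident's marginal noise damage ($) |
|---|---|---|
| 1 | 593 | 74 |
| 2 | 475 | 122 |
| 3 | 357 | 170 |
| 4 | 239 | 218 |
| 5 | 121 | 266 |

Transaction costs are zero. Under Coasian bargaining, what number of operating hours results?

Bargaining reaches the level where marginal profit last exceeds marginal noise damage.
That holds through level 4 (239 ≥ 218) but not at 5 (121 < 266).

4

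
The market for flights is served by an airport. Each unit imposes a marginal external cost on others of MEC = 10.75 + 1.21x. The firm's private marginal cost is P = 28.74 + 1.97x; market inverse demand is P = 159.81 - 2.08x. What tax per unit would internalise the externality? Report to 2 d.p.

Social marginal cost = private MC + MEC = 39.49 + 3.18x.
Set SMC = demand: 39.49 + 3.18x = 159.81 - 2.08x → x* = 22.8745.
The Pigouvian tax equals MEC at x*: 10.75 + 1.21×22.8745 = 38.4281.

tax = 38.43 per unit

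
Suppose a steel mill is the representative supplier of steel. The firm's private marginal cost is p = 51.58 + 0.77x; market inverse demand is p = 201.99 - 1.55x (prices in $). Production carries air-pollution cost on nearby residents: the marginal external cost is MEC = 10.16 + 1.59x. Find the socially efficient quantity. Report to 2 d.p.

x* = 35.87

Social marginal cost = private MC + MEC = 61.74 + 2.36x.
Set SMC = demand: 61.74 + 2.36x = 201.99 - 1.55x → x* = 35.8696.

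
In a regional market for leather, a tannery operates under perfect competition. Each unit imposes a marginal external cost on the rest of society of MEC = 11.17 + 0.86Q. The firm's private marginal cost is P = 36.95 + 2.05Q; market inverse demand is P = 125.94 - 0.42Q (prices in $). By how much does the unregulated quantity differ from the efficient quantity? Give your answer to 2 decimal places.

12.66 units

Market equilibrium (private): 36.95 + 2.05Q = 125.94 - 0.42Q → Q_m = 36.0283.
Social marginal cost = private MC + MEC = 48.12 + 2.91Q.
Set SMC = demand: 48.12 + 2.91Q = 125.94 - 0.42Q → Q* = 23.3694.
Gap = |36.0283 − 23.3694| = 12.6589.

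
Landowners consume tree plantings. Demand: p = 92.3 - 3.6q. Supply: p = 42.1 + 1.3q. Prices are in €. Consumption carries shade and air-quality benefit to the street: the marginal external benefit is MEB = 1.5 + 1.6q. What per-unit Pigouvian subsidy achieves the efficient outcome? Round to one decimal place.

subsidy = €26.6 per unit

Social marginal benefit = demand + MEB = 93.8 - 2.0q.
Set SMB = MC: 93.8 - 2.0q = 42.1 + 1.3q → q* = 15.6667.
The Pigouvian subsidy equals MEB at q*: 1.5 + 1.6×15.6667 = 26.5667.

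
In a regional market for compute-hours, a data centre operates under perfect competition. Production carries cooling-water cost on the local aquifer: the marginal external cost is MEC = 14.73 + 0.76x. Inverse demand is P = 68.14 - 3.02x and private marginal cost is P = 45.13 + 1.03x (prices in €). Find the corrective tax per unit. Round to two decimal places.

tax = €16.04 per unit

Social marginal cost = private MC + MEC = 59.86 + 1.79x.
Set SMC = demand: 59.86 + 1.79x = 68.14 - 3.02x → x* = 1.7214.
The Pigouvian tax equals MEC at x*: 14.73 + 0.76×1.7214 = 16.0383.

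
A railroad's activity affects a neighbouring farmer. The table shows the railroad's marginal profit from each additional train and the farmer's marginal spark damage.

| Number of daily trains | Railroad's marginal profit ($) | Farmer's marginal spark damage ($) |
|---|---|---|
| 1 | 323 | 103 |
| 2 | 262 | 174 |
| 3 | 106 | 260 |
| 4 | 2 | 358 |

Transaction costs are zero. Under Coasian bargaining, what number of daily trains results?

2

Bargaining reaches the level where marginal profit last exceeds marginal spark damage.
That holds through level 2 (262 ≥ 174) but not at 3 (106 < 260).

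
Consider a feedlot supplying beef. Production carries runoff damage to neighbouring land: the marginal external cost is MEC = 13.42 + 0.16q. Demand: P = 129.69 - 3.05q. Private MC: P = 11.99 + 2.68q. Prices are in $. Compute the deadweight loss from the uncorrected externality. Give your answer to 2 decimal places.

Market equilibrium (private): 11.99 + 2.68q = 129.69 - 3.05q → q_m = 20.5410.
Social marginal cost = private MC + MEC = 25.41 + 2.84q.
Set SMC = demand: 25.41 + 2.84q = 129.69 - 3.05q → q* = 17.7046.
Between q* and q_m the wedge SMC − demand runs linearly from 0 to MEC(q_m), so the loss is a triangle.
DWL = ½ × 2.8364 × 16.7066 = 23.6933.

DWL = $23.69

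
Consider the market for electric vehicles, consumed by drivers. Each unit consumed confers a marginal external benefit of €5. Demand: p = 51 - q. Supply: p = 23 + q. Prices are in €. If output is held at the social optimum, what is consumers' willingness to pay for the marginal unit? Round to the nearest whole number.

Social marginal benefit = demand + MEB = 56 - q.
Set SMB = MC: 56 - q = 23 + q → q* = 16.5000.
Consumer price on the demand curve at q*: 51 − 1×16.5000 = 34.5000.

P = €35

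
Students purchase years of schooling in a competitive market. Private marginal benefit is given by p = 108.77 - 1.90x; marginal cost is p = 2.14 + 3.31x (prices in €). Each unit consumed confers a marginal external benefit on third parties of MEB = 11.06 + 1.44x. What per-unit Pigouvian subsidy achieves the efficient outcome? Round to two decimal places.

Social marginal benefit = demand + MEB = 119.83 - 0.46x.
Set SMB = MC: 119.83 - 0.46x = 2.14 + 3.31x → x* = 31.2175.
The Pigouvian subsidy equals MEB at x*: 11.06 + 1.44×31.2175 = 56.0132.

subsidy = €56.01 per unit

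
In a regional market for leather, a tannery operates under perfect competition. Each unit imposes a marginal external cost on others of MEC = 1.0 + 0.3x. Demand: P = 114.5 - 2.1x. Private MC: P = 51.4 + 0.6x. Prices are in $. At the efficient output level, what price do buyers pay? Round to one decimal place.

Social marginal cost = private MC + MEC = 52.4 + 0.9x.
Set SMC = demand: 52.4 + 0.9x = 114.5 - 2.1x → x* = 20.7000.
Consumer price on the demand curve at x*: 114.5 − 2.1×20.7000 = 71.0300.

P = $71.0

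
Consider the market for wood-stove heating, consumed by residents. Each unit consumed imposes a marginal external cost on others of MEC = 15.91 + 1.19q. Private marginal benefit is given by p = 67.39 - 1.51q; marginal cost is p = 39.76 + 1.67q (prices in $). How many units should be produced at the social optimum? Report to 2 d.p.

Social marginal benefit = demand − MEC = 51.48 - 2.70q.
Set SMB = MC: 51.48 - 2.70q = 39.76 + 1.67q → q* = 2.6819.

q* = 2.68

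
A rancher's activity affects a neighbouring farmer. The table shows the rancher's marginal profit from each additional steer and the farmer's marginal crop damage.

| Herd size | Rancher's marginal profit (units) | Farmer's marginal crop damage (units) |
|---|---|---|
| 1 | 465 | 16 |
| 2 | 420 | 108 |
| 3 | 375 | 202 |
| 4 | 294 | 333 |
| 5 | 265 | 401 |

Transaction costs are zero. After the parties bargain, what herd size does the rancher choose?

3

Bargaining reaches the level where marginal profit last exceeds marginal crop damage.
That holds through level 3 (375 ≥ 202) but not at 4 (294 < 333).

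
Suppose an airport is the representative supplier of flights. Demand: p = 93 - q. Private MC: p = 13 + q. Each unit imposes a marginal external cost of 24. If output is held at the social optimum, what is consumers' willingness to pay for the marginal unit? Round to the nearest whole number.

Social marginal cost = private MC + MEC = 37 + q.
Set SMC = demand: 37 + q = 93 - q → q* = 28.0000.
Consumer price on the demand curve at q*: 93 − 1×28.0000 = 65.0000.

P = 65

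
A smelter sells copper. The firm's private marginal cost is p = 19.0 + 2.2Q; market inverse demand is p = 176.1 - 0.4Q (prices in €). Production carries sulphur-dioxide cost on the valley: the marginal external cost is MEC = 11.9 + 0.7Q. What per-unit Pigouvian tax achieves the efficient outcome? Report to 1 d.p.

Social marginal cost = private MC + MEC = 30.9 + 2.9Q.
Set SMC = demand: 30.9 + 2.9Q = 176.1 - 0.4Q → Q* = 44.0000.
The Pigouvian tax equals MEC at Q*: 11.9 + 0.7×44.0000 = 42.7000.

tax = €42.7 per unit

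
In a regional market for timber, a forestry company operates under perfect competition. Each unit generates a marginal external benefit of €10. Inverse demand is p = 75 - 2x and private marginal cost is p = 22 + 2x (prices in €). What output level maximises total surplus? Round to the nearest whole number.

x* = 16

Social marginal cost = private MC − MEB = 12 + 2x.
Set SMC = demand: 12 + 2x = 75 - 2x → x* = 15.7500.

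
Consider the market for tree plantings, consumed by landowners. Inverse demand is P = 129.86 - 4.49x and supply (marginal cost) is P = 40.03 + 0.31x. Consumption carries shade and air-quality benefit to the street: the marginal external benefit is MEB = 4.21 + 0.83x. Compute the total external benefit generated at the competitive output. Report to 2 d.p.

Market equilibrium (private): 40.03 + 0.31x = 129.86 - 4.49x → x_m = 18.7146.
Total external benefit = ∫₀^{x_m} (4.21 + 0.83x) dx = 4.21×18.7146 + ½×0.83×18.7146² = 224.1365.

224.14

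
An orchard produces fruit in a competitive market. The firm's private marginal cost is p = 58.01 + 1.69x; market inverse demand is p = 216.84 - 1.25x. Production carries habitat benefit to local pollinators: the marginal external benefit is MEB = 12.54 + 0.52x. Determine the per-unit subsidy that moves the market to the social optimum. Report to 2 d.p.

subsidy = 49.36 per unit

Social marginal cost = private MC − MEB = 45.47 + 1.17x.
Set SMC = demand: 45.47 + 1.17x = 216.84 - 1.25x → x* = 70.8140.
The Pigouvian subsidy equals MEB at x*: 12.54 + 0.52×70.8140 = 49.3633.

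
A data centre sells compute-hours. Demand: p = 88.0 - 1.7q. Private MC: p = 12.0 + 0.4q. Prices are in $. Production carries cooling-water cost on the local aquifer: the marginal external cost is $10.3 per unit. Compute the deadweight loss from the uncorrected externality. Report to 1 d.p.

Market equilibrium (private): 12.0 + 0.4q = 88.0 - 1.7q → q_m = 36.1905.
Social marginal cost = private MC + MEC = 22.3 + 0.4q.
Set SMC = demand: 22.3 + 0.4q = 88.0 - 1.7q → q* = 31.2857.
Height of the DWL triangle at q_m is SMC(q_m) − demand(q_m) = MEC(q_m) = 10.3000.
DWL = ½ × 4.9048 × 10.3000 = 25.2597.

DWL = $25.3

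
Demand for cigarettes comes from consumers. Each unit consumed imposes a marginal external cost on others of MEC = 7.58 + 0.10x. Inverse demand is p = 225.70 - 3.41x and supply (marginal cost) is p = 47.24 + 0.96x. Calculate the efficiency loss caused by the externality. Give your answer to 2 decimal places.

DWL = 15.22

Market equilibrium (private): 47.24 + 0.96x = 225.70 - 3.41x → x_m = 40.8375.
Social marginal benefit = demand − MEC = 218.12 - 3.51x.
Set SMB = MC: 218.12 - 3.51x = 47.24 + 0.96x → x* = 38.2282.
The loss is the area between SMB and MC from x* to x_m; with linear curves that's a triangle of height MEC(x_m).
DWL = ½ × 2.6093 × 11.6638 = 15.2172.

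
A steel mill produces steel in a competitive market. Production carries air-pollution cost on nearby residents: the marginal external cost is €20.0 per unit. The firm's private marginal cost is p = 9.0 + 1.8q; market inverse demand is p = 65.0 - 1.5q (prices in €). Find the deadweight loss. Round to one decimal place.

DWL = €60.6

Market equilibrium (private): 9.0 + 1.8q = 65.0 - 1.5q → q_m = 16.9697.
Social marginal cost = private MC + MEC = 29.0 + 1.8q.
Set SMC = demand: 29.0 + 1.8q = 65.0 - 1.5q → q* = 10.9091.
The welfare-loss triangle has base |q_m − q*| and height MEC(q_m) (the vertical gap between SMC and demand is zero at q* and MEC at q_m).
DWL = ½ × 6.0606 × 20.0000 = 60.6060.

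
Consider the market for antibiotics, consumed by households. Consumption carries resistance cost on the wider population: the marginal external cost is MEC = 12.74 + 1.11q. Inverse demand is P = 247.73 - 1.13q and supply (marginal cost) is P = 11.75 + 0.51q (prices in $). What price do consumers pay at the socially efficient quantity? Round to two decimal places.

Social marginal benefit = demand − MEC = 234.99 - 2.24q.
Set SMB = MC: 234.99 - 2.24q = 11.75 + 0.51q → q* = 81.1782.
Consumer price on the demand curve at q*: 247.73 − 1.13×81.1782 = 155.9986.

P = $156.00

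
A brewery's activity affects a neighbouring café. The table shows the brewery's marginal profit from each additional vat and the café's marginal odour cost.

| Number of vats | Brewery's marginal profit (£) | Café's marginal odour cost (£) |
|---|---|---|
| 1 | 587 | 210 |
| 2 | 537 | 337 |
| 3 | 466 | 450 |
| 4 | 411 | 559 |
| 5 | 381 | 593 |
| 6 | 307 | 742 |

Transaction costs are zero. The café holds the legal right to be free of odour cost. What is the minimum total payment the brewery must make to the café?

Efficient level: marginal profit ≥ marginal odour cost through level 3, so k* = 3.
With the café holding the right, the brewery must at least compensate total damage at k*: 210 + 337 + 450 = 997.

£997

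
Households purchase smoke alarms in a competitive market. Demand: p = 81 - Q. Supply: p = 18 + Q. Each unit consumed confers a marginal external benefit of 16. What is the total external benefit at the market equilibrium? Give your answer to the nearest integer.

Market equilibrium (private): 18 + Q = 81 - Q → Q_m = 31.5000.
Total external benefit = MEB × Q_m = 16 × 31.5000 = 504.0000.

504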